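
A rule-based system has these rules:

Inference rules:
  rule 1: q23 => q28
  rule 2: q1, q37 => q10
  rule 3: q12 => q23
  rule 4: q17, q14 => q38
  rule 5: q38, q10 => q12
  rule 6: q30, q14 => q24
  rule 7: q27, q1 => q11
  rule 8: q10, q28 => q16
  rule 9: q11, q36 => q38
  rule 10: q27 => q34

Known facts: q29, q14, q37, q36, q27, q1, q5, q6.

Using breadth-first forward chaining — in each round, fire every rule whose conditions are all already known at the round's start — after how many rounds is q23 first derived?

4

Round 1: rule 2 [q1, q37 => q10]; rule 7 [q27, q1 => q11]; rule 10 [q27 => q34]. Adds q10, q11, q34.
Round 2: rule 9 [q11, q36 => q38]. Adds q38.
Round 3: rule 5 [q38, q10 => q12]. Adds q12.
Round 4: rule 3 [q12 => q23]. Adds q23.
q23 first appears in round 4.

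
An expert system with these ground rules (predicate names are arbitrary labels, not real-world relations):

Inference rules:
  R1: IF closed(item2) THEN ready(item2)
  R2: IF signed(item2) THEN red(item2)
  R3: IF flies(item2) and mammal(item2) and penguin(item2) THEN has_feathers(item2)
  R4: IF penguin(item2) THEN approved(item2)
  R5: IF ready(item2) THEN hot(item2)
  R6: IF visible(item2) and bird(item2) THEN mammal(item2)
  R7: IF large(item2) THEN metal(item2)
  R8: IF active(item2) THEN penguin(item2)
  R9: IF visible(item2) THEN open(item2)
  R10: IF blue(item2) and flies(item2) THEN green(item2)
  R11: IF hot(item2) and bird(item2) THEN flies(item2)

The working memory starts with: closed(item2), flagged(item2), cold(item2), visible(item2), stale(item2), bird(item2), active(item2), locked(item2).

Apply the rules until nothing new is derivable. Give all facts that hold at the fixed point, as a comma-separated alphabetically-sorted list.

active(item2), approved(item2), bird(item2), closed(item2), cold(item2), flagged(item2), flies(item2), has_feathers(item2), hot(item2), locked(item2), mammal(item2), open(item2), penguin(item2), ready(item2), stale(item2), visible(item2)

[1] R1 [IF closed(item2) THEN ready(item2)]; R6 [IF visible(item2) and bird(item2) THEN mammal(item2)]; R8 [IF active(item2) THEN penguin(item2)]; R9 [IF visible(item2) THEN open(item2)]. ⇒ new: ready(item2), mammal(item2), penguin(item2), open(item2).
[2] R4 [IF penguin(item2) THEN approved(item2)]; R5 [IF ready(item2) THEN hot(item2)]. ⇒ new: approved(item2), hot(item2).
[3] R11 [IF hot(item2) and bird(item2) THEN flies(item2)]. ⇒ new: flies(item2).
[4] R3 [IF flies(item2) and mammal(item2) and penguin(item2) THEN has_feathers(item2)]. ⇒ new: has_feathers(item2).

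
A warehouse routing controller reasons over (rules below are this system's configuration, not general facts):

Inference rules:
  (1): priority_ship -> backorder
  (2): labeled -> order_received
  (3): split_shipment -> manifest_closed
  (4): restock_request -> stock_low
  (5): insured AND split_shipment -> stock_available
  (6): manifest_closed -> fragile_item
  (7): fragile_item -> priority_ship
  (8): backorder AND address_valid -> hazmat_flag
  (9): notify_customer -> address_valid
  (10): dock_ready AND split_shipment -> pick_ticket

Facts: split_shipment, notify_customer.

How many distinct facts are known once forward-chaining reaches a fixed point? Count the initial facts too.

Round 1 fires (3), (9), giving manifest_closed, address_valid.
Round 2 fires (6), giving fragile_item.
Round 3 fires (7), giving priority_ship.
Round 4 fires (1), giving backorder.
Round 5 fires (8), giving hazmat_flag.
Closure: {address_valid, backorder, fragile_item, hazmat_flag, manifest_closed, notify_customer, priority_ship, split_shipment} — 8 facts.

8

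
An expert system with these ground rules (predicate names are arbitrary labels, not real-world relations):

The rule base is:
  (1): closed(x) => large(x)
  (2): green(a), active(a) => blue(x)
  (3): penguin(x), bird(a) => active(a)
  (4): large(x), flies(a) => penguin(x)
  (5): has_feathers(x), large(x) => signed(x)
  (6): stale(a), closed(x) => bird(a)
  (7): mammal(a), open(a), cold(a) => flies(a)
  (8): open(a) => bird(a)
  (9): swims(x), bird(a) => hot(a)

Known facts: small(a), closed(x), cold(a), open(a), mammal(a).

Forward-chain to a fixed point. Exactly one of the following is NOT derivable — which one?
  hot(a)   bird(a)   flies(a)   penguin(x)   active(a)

hot(a)

Round 1 fires (1), (7), (8), giving large(x), flies(a), bird(a).
Round 2 fires (4), giving penguin(x).
Round 3 fires (3), giving active(a).
Derived: penguin(x) (round 2), active(a) (round 3), bird(a) (round 1), flies(a) (round 1). hot(a) never appears in any round.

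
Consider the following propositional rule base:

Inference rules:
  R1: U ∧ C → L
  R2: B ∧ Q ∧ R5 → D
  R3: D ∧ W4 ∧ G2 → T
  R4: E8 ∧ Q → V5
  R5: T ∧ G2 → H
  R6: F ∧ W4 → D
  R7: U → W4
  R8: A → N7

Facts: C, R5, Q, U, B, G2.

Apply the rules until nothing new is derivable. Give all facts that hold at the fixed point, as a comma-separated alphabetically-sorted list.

B, C, D, G2, H, L, Q, R5, T, U, W4

[1] R1 [U ∧ C → L]; R2 [B ∧ Q ∧ R5 → D]; R7 [U → W4]. ⇒ new: L, D, W4.
[2] R3 [D ∧ W4 ∧ G2 → T]. ⇒ new: T.
[3] R5 [T ∧ G2 → H]. ⇒ new: H.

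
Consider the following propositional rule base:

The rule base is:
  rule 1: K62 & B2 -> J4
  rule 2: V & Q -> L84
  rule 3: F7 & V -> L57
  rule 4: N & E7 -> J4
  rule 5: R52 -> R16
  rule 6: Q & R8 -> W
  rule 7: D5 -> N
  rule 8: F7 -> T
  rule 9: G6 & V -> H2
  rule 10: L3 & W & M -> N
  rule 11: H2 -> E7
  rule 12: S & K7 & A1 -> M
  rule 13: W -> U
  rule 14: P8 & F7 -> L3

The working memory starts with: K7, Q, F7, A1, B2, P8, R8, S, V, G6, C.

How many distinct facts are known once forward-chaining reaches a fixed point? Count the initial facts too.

22

Round 1: rule 2 [V & Q -> L84]; rule 3 [F7 & V -> L57]; rule 6 [Q & R8 -> W]; rule 8 [F7 -> T]; rule 9 [G6 & V -> H2]; rule 12 [S & K7 & A1 -> M]; rule 14 [P8 & F7 -> L3]. New: L84, L57, W, T, H2, M, L3.
Round 2: rule 10 [L3 & W & M -> N]; rule 11 [H2 -> E7]; rule 13 [W -> U]. New: N, E7, U.
Round 3: rule 4 [N & E7 -> J4]. New: J4.
Closure: {A1, B2, C, E7, F7, G6, H2, J4, K7, L3, L57, L84, M, N, P8, Q, R8, S, T, U, V, W} — 22 facts.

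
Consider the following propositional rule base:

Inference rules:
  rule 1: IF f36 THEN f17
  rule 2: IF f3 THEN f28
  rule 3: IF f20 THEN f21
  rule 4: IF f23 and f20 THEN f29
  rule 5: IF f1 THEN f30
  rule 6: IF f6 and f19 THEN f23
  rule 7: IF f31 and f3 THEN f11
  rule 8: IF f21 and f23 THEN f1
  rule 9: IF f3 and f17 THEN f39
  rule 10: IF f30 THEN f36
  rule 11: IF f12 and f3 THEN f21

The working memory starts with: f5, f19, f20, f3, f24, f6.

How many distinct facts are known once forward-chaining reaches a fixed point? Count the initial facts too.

15

Round 1: rule 2 [IF f3 THEN f28]; rule 3 [IF f20 THEN f21]; rule 6 [IF f6 and f19 THEN f23]. Adds f28, f21, f23.
Round 2: rule 4 [IF f23 and f20 THEN f29]; rule 8 [IF f21 and f23 THEN f1]. Adds f29, f1.
Round 3: rule 5 [IF f1 THEN f30]. Adds f30.
Round 4: rule 10 [IF f30 THEN f36]. Adds f36.
Round 5: rule 1 [IF f36 THEN f17]. Adds f17.
Round 6: rule 9 [IF f3 and f17 THEN f39]. Adds f39.
Closure: {f1, f17, f19, f20, f21, f23, f24, f28, f29, f3, f30, f36, f39, f5, f6} — 15 facts.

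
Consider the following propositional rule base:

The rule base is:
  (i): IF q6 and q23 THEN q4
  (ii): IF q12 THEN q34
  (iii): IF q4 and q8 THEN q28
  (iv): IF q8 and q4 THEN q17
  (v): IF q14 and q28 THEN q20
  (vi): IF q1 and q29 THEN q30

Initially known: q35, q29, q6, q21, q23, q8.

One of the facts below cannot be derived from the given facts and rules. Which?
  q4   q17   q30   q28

q30

Round 1: (i) [IF q6 and q23 THEN q4]. New: q4.
Round 2: (iii) [IF q4 and q8 THEN q28]; (iv) [IF q8 and q4 THEN q17]. New: q28, q17.
Derived: q4 (round 1), q17 (round 2), q28 (round 2). q30 never appears in any round.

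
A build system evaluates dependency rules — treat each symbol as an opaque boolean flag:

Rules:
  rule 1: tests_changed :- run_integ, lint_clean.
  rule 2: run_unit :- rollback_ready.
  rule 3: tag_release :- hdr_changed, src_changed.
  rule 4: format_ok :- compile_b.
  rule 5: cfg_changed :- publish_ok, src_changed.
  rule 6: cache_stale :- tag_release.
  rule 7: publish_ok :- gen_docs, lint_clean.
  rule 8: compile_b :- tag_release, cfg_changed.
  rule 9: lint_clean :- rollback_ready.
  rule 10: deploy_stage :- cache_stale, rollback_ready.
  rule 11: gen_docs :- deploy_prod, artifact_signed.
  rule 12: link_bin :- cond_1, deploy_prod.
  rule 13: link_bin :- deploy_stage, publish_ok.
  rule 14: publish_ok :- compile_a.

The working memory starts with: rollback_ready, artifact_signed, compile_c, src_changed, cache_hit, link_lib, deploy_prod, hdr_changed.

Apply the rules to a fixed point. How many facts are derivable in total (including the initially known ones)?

[1] rule 2 [run_unit :- rollback_ready.]; rule 3 [tag_release :- hdr_changed, src_changed.]; rule 9 [lint_clean :- rollback_ready.]; rule 11 [gen_docs :- deploy_prod, artifact_signed.]. ⇒ new: run_unit, tag_release, lint_clean, gen_docs.
[2] rule 6 [cache_stale :- tag_release.]; rule 7 [publish_ok :- gen_docs, lint_clean.]. ⇒ new: cache_stale, publish_ok.
[3] rule 5 [cfg_changed :- publish_ok, src_changed.]; rule 10 [deploy_stage :- cache_stale, rollback_ready.]. ⇒ new: cfg_changed, deploy_stage.
[4] rule 8 [compile_b :- tag_release, cfg_changed.]; rule 13 [link_bin :- deploy_stage, publish_ok.]. ⇒ new: compile_b, link_bin.
[5] rule 4 [format_ok :- compile_b.]. ⇒ new: format_ok.
Closure: {artifact_signed, cache_hit, cache_stale, cfg_changed, compile_b, compile_c, deploy_prod, deploy_stage, format_ok, gen_docs, hdr_changed, link_bin, link_lib, lint_clean, publish_ok, rollback_ready, run_unit, src_changed, tag_release} — 19 facts.

19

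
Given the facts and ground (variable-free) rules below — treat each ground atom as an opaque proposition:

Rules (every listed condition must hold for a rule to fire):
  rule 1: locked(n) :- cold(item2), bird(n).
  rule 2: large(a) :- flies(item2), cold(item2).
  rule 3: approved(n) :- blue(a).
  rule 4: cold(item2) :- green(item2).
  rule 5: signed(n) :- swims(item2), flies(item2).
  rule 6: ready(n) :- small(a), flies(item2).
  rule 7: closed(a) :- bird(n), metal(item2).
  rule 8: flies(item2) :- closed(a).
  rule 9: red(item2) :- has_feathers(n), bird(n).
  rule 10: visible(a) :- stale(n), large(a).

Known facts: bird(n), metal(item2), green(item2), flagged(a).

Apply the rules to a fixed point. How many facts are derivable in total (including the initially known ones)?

[1] rule 4 [cold(item2) :- green(item2).]; rule 7 [closed(a) :- bird(n), metal(item2).]. ⇒ new: cold(item2), closed(a).
[2] rule 1 [locked(n) :- cold(item2), bird(n).]; rule 8 [flies(item2) :- closed(a).]. ⇒ new: locked(n), flies(item2).
[3] rule 2 [large(a) :- flies(item2), cold(item2).]. ⇒ new: large(a).
Closure: {bird(n), closed(a), cold(item2), flagged(a), flies(item2), green(item2), large(a), locked(n), metal(item2)} — 9 facts.

9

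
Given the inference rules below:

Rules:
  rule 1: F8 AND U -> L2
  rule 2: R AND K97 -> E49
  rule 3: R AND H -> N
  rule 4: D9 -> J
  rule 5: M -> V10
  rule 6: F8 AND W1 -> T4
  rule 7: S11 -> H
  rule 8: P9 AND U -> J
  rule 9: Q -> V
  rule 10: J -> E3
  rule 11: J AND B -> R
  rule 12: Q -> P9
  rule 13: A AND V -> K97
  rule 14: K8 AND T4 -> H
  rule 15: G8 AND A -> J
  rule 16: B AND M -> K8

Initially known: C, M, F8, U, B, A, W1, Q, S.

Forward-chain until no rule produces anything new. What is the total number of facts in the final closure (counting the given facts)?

22

[1] rule 1 [F8 AND U -> L2]; rule 5 [M -> V10]; rule 6 [F8 AND W1 -> T4]; rule 9 [Q -> V]; rule 12 [Q -> P9]; rule 16 [B AND M -> K8]. ⇒ new: L2, V10, T4, V, P9, K8.
[2] rule 8 [P9 AND U -> J]; rule 13 [A AND V -> K97]; rule 14 [K8 AND T4 -> H]. ⇒ new: J, K97, H.
[3] rule 10 [J -> E3]; rule 11 [J AND B -> R]. ⇒ new: E3, R.
[4] rule 2 [R AND K97 -> E49]; rule 3 [R AND H -> N]. ⇒ new: E49, N.
Closure: {A, B, C, E3, E49, F8, H, J, K8, K97, L2, M, N, P9, Q, R, S, T4, U, V, V10, W1} — 22 facts.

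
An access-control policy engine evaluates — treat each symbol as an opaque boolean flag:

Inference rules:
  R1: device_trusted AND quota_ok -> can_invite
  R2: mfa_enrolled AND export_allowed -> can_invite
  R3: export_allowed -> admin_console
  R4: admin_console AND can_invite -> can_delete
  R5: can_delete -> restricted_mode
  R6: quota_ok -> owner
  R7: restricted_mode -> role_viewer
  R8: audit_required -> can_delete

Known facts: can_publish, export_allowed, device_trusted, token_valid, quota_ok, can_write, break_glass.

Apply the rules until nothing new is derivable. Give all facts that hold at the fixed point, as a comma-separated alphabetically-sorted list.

Round 1 — R1, R3, R6, derive can_invite, admin_console, owner.
Round 2 — R4, derive can_delete.
Round 3 — R5, derive restricted_mode.
Round 4 — R7, derive role_viewer.

admin_console, break_glass, can_delete, can_invite, can_publish, can_write, device_trusted, export_allowed, owner, quota_ok, restricted_mode, role_viewer, token_valid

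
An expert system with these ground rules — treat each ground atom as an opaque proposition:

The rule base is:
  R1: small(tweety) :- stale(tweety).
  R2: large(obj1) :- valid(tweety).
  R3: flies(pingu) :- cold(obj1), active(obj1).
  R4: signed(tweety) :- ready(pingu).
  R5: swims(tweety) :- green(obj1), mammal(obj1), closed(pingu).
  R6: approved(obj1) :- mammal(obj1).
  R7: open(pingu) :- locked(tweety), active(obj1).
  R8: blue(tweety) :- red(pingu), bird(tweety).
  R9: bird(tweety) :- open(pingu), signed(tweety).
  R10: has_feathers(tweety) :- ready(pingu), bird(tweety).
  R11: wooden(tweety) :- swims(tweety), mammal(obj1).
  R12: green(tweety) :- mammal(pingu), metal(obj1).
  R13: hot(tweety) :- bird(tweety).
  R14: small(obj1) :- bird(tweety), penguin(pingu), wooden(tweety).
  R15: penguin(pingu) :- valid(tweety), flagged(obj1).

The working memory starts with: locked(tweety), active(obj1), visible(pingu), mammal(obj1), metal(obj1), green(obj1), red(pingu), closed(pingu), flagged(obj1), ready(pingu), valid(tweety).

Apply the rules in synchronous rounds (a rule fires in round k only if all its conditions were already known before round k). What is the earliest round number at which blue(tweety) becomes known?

3

Round 1: R2 [large(obj1) :- valid(tweety).]; R4 [signed(tweety) :- ready(pingu).]; R5 [swims(tweety) :- green(obj1), mammal(obj1), closed(pingu).]; R6 [approved(obj1) :- mammal(obj1).]; R7 [open(pingu) :- locked(tweety), active(obj1).]; R15 [penguin(pingu) :- valid(tweety), flagged(obj1).]. New: large(obj1), signed(tweety), swims(tweety), approved(obj1), open(pingu), penguin(pingu).
Round 2: R9 [bird(tweety) :- open(pingu), signed(tweety).]; R11 [wooden(tweety) :- swims(tweety), mammal(obj1).]. New: bird(tweety), wooden(tweety).
Round 3: R8 [blue(tweety) :- red(pingu), bird(tweety).]; R10 [has_feathers(tweety) :- ready(pingu), bird(tweety).]; R13 [hot(tweety) :- bird(tweety).]; R14 [small(obj1) :- bird(tweety), penguin(pingu), wooden(tweety).]. New: blue(tweety), has_feathers(tweety), hot(tweety), small(obj1).
blue(tweety) first appears in round 3.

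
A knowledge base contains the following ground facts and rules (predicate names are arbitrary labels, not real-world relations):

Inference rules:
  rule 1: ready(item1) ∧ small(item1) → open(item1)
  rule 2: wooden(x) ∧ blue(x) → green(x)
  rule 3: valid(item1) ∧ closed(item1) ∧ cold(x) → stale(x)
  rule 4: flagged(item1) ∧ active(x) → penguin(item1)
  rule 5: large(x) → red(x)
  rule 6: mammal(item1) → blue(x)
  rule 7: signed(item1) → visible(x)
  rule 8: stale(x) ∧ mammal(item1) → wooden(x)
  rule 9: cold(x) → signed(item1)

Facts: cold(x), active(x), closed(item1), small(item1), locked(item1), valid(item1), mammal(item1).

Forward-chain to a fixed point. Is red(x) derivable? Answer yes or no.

[1] rule 3 [valid(item1) ∧ closed(item1) ∧ cold(x) → stale(x)]; rule 6 [mammal(item1) → blue(x)]; rule 9 [cold(x) → signed(item1)]. ⇒ new: stale(x), blue(x), signed(item1).
[2] rule 7 [signed(item1) → visible(x)]; rule 8 [stale(x) ∧ mammal(item1) → wooden(x)]. ⇒ new: visible(x), wooden(x).
[3] rule 2 [wooden(x) ∧ blue(x) → green(x)]. ⇒ new: green(x).
Fixed point reached. red(x) is concluded only by rule 5; rule 5 needs large(x) (never derived).

no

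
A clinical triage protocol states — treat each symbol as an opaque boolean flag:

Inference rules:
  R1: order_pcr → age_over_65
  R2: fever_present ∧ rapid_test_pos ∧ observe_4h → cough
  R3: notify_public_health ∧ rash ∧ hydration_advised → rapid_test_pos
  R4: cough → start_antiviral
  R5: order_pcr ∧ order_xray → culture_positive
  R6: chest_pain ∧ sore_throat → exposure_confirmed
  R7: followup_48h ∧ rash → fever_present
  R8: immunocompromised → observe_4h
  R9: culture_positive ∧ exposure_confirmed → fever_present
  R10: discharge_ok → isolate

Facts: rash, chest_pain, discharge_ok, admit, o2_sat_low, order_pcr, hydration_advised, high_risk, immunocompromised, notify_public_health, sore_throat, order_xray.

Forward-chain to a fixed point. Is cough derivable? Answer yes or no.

yes

Round 1 fires R1, R3, R5, R6, R8, R10, giving age_over_65, rapid_test_pos, culture_positive, exposure_confirmed, observe_4h, isolate.
Round 2 fires R9, giving fever_present.
Round 3 fires R2, giving cough.
Round 4 fires R4, giving start_antiviral.
cough appears in round 3, so it is derivable.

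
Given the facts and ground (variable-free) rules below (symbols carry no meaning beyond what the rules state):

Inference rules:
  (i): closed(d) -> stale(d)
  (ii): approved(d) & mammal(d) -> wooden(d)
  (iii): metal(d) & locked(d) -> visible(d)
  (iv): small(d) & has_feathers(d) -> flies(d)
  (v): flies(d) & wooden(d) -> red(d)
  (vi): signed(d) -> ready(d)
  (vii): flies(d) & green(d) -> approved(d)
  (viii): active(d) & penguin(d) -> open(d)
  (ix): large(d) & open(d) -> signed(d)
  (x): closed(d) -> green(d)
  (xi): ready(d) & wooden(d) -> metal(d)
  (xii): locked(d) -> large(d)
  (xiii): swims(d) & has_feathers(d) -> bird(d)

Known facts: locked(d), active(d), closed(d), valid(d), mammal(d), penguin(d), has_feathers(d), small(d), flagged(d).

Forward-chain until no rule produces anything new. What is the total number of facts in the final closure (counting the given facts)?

21

Round 1: (i) [closed(d) -> stale(d)]; (iv) [small(d) & has_feathers(d) -> flies(d)]; (viii) [active(d) & penguin(d) -> open(d)]; (x) [closed(d) -> green(d)]; (xii) [locked(d) -> large(d)]. New: stale(d), flies(d), open(d), green(d), large(d).
Round 2: (vii) [flies(d) & green(d) -> approved(d)]; (ix) [large(d) & open(d) -> signed(d)]. New: approved(d), signed(d).
Round 3: (ii) [approved(d) & mammal(d) -> wooden(d)]; (vi) [signed(d) -> ready(d)]. New: wooden(d), ready(d).
Round 4: (v) [flies(d) & wooden(d) -> red(d)]; (xi) [ready(d) & wooden(d) -> metal(d)]. New: red(d), metal(d).
Round 5: (iii) [metal(d) & locked(d) -> visible(d)]. New: visible(d).
Closure: {active(d), approved(d), closed(d), flagged(d), flies(d), green(d), has_feathers(d), large(d), locked(d), mammal(d), metal(d), open(d), penguin(d), ready(d), red(d), signed(d), small(d), stale(d), valid(d), visible(d), wooden(d)} — 21 facts.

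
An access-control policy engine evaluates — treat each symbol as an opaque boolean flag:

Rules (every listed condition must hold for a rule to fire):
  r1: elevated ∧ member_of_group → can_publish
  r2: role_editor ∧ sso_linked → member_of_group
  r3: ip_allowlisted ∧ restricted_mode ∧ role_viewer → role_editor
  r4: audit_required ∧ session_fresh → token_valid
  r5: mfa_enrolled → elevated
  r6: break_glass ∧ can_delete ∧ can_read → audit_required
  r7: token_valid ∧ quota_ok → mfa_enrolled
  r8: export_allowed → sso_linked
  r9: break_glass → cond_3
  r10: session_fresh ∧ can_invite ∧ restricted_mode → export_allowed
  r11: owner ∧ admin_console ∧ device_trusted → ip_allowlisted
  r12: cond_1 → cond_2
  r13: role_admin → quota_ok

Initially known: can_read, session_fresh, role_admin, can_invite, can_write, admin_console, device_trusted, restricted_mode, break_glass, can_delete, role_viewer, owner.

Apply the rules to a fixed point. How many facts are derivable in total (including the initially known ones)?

24

Round 1 fires r6, r9, r10, r11, r13, giving audit_required, cond_3, export_allowed, ip_allowlisted, quota_ok.
Round 2 fires r3, r4, r8, giving role_editor, token_valid, sso_linked.
Round 3 fires r2, r7, giving member_of_group, mfa_enrolled.
Round 4 fires r5, giving elevated.
Round 5 fires r1, giving can_publish.
Closure: {admin_console, audit_required, break_glass, can_delete, can_invite, can_publish, can_read, can_write, cond_3, device_trusted, elevated, export_allowed, ip_allowlisted, member_of_group, mfa_enrolled, owner, quota_ok, restricted_mode, role_admin, role_editor, role_viewer, session_fresh, sso_linked, token_valid} — 24 facts.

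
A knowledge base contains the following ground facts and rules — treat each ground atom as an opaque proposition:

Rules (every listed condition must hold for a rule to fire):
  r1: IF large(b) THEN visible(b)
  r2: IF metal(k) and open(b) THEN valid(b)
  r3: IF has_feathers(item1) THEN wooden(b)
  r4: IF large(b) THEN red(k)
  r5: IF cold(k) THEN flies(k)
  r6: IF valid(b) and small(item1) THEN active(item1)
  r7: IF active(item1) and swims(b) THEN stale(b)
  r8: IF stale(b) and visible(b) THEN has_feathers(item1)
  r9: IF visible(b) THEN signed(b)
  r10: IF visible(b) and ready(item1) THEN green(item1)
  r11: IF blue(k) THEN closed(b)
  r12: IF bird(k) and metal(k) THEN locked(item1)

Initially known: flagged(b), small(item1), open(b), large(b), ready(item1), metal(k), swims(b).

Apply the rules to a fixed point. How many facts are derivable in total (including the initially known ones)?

16

Round 1 fires r1, r2, r4, giving visible(b), valid(b), red(k).
Round 2 fires r6, r9, r10, giving active(item1), signed(b), green(item1).
Round 3 fires r7, giving stale(b).
Round 4 fires r8, giving has_feathers(item1).
Round 5 fires r3, giving wooden(b).
Closure: {active(item1), flagged(b), green(item1), has_feathers(item1), large(b), metal(k), open(b), ready(item1), red(k), signed(b), small(item1), stale(b), swims(b), valid(b), visible(b), wooden(b)} — 16 facts.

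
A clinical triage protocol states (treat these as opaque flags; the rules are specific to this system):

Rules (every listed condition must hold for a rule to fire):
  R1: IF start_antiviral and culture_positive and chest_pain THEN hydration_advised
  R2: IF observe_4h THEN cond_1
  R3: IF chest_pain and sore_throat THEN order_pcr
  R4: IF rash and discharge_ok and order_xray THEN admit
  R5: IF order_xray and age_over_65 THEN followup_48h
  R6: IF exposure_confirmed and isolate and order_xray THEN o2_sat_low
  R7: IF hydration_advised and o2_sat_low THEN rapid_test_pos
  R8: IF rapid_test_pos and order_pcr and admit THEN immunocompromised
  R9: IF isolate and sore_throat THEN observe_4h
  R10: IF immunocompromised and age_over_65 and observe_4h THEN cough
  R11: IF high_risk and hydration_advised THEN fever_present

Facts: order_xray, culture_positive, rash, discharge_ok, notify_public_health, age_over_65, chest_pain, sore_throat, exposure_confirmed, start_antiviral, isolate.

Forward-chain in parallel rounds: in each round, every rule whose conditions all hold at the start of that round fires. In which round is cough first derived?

Round 1 — R1, R3, R4, R5, R6, R9, derive hydration_advised, order_pcr, admit, followup_48h, o2_sat_low, observe_4h.
Round 2 — R2, R7, derive cond_1, rapid_test_pos.
Round 3 — R8, derive immunocompromised.
Round 4 — R10, derive cough.
cough first appears in round 4.

4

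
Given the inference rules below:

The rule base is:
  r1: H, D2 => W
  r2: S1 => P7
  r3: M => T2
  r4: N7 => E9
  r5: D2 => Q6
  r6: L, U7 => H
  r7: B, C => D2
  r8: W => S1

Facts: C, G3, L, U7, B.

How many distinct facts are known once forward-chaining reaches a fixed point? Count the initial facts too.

Round 1: r6 [L, U7 => H]; r7 [B, C => D2]. Adds H, D2.
Round 2: r1 [H, D2 => W]; r5 [D2 => Q6]. Adds W, Q6.
Round 3: r8 [W => S1]. Adds S1.
Round 4: r2 [S1 => P7]. Adds P7.
Closure: {B, C, D2, G3, H, L, P7, Q6, S1, U7, W} — 11 facts.

11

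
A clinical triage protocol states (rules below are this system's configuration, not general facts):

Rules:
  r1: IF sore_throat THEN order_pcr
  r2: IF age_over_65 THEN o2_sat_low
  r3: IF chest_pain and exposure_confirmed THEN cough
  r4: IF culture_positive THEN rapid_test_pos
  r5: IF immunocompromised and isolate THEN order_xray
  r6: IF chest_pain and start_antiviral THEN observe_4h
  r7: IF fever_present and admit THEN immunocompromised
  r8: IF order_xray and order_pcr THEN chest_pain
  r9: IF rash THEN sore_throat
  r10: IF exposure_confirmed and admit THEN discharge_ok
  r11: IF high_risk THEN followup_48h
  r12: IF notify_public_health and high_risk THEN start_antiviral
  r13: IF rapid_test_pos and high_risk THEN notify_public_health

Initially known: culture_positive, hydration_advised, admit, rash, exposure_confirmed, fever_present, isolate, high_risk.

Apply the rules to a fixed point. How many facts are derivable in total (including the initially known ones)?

Round 1 fires r4, r7, r9, r10, r11, giving rapid_test_pos, immunocompromised, sore_throat, discharge_ok, followup_48h.
Round 2 fires r1, r5, r13, giving order_pcr, order_xray, notify_public_health.
Round 3 fires r8, r12, giving chest_pain, start_antiviral.
Round 4 fires r3, r6, giving cough, observe_4h.
Closure: {admit, chest_pain, cough, culture_positive, discharge_ok, exposure_confirmed, fever_present, followup_48h, high_risk, hydration_advised, immunocompromised, isolate, notify_public_health, observe_4h, order_pcr, order_xray, rapid_test_pos, rash, sore_throat, start_antiviral} — 20 facts.

20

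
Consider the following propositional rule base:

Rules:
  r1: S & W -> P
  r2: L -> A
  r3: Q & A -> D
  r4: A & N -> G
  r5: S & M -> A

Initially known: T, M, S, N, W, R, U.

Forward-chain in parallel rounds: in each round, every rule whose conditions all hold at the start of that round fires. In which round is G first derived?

Round 1 — r1, r5, derive P, A.
Round 2 — r4, derive G.
G first appears in round 2.

2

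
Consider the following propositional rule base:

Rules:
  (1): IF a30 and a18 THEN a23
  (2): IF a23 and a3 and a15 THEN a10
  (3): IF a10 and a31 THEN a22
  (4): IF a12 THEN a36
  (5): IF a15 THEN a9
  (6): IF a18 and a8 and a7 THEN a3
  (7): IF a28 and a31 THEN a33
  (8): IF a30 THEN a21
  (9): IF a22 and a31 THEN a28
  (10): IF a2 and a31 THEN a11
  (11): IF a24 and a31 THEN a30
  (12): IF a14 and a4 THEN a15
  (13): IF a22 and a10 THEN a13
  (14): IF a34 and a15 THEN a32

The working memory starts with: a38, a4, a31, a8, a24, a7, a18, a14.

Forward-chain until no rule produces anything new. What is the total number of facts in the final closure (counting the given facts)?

19

Round 1: (6) [IF a18 and a8 and a7 THEN a3]; (11) [IF a24 and a31 THEN a30]; (12) [IF a14 and a4 THEN a15]. Adds a3, a30, a15.
Round 2: (1) [IF a30 and a18 THEN a23]; (5) [IF a15 THEN a9]; (8) [IF a30 THEN a21]. Adds a23, a9, a21.
Round 3: (2) [IF a23 and a3 and a15 THEN a10]. Adds a10.
Round 4: (3) [IF a10 and a31 THEN a22]. Adds a22.
Round 5: (9) [IF a22 and a31 THEN a28]; (13) [IF a22 and a10 THEN a13]. Adds a28, a13.
Round 6: (7) [IF a28 and a31 THEN a33]. Adds a33.
Closure: {a10, a13, a14, a15, a18, a21, a22, a23, a24, a28, a3, a30, a31, a33, a38, a4, a7, a8, a9} — 19 facts.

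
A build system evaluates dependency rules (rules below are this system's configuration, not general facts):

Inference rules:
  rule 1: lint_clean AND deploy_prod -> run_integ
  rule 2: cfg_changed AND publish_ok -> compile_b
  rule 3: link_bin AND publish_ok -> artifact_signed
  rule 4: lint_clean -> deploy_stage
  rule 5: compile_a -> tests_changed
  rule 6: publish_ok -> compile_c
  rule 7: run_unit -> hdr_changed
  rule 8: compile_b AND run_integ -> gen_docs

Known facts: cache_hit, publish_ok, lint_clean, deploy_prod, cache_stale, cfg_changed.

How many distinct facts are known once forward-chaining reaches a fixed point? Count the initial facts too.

11

Round 1 — rule 1, rule 2, rule 4, rule 6, derive run_integ, compile_b, deploy_stage, compile_c.
Round 2 — rule 8, derive gen_docs.
Closure: {cache_hit, cache_stale, cfg_changed, compile_b, compile_c, deploy_prod, deploy_stage, gen_docs, lint_clean, publish_ok, run_integ} — 11 facts.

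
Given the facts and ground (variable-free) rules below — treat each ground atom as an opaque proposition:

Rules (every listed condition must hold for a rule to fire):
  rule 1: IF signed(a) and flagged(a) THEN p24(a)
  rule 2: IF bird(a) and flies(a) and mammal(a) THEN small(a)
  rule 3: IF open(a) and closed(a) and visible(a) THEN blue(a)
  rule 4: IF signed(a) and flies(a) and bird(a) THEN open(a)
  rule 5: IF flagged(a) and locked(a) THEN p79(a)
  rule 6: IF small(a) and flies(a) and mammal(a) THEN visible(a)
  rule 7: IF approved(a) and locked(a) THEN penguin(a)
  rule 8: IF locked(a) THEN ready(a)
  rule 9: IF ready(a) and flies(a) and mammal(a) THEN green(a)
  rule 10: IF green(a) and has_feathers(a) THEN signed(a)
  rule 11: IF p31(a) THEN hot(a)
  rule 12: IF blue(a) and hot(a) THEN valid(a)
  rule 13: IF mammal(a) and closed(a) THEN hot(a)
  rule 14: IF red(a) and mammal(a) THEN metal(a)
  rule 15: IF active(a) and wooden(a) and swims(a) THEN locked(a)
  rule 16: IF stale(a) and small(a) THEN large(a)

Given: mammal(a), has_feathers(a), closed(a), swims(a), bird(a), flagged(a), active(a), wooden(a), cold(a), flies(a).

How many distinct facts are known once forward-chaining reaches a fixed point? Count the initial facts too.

22

[1] rule 2 [IF bird(a) and flies(a) and mammal(a) THEN small(a)]; rule 13 [IF mammal(a) and closed(a) THEN hot(a)]; rule 15 [IF active(a) and wooden(a) and swims(a) THEN locked(a)]. ⇒ new: small(a), hot(a), locked(a).
[2] rule 5 [IF flagged(a) and locked(a) THEN p79(a)]; rule 6 [IF small(a) and flies(a) and mammal(a) THEN visible(a)]; rule 8 [IF locked(a) THEN ready(a)]. ⇒ new: p79(a), visible(a), ready(a).
[3] rule 9 [IF ready(a) and flies(a) and mammal(a) THEN green(a)]. ⇒ new: green(a).
[4] rule 10 [IF green(a) and has_feathers(a) THEN signed(a)]. ⇒ new: signed(a).
[5] rule 1 [IF signed(a) and flagged(a) THEN p24(a)]; rule 4 [IF signed(a) and flies(a) and bird(a) THEN open(a)]. ⇒ new: p24(a), open(a).
[6] rule 3 [IF open(a) and closed(a) and visible(a) THEN blue(a)]. ⇒ new: blue(a).
[7] rule 12 [IF blue(a) and hot(a) THEN valid(a)]. ⇒ new: valid(a).
Closure: {active(a), bird(a), blue(a), closed(a), cold(a), flagged(a), flies(a), green(a), has_feathers(a), hot(a), locked(a), mammal(a), open(a), p24(a), p79(a), ready(a), signed(a), small(a), swims(a), valid(a), visible(a), wooden(a)} — 22 facts.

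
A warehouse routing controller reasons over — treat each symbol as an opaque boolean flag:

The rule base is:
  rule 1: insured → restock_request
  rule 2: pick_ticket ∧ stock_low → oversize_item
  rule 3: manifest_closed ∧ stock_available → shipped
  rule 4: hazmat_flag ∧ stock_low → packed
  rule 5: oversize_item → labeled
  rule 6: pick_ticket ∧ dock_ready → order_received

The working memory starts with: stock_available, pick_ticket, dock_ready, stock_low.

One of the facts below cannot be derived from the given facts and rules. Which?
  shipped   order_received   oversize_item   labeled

Round 1: rule 2 [pick_ticket ∧ stock_low → oversize_item]; rule 6 [pick_ticket ∧ dock_ready → order_received]. New: oversize_item, order_received.
Round 2: rule 5 [oversize_item → labeled]. New: labeled.
Derived: labeled (round 2), oversize_item (round 1), order_received (round 1). shipped never appears in any round.

shipped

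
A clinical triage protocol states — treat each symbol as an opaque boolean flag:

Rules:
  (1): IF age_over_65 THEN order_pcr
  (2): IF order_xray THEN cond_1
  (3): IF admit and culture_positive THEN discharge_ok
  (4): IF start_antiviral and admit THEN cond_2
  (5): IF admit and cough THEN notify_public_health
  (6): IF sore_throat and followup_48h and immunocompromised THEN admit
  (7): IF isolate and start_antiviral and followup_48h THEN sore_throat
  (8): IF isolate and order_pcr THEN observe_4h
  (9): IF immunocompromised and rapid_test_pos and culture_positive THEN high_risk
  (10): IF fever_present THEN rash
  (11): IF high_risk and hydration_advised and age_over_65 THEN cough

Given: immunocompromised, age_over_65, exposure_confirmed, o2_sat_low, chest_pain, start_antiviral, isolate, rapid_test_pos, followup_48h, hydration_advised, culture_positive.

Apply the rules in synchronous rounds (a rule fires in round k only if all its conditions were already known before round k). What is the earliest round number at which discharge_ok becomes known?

3

[1] (1) [IF age_over_65 THEN order_pcr]; (7) [IF isolate and start_antiviral and followup_48h THEN sore_throat]; (9) [IF immunocompromised and rapid_test_pos and culture_positive THEN high_risk]. ⇒ new: order_pcr, sore_throat, high_risk.
[2] (6) [IF sore_throat and followup_48h and immunocompromised THEN admit]; (8) [IF isolate and order_pcr THEN observe_4h]; (11) [IF high_risk and hydration_advised and age_over_65 THEN cough]. ⇒ new: admit, observe_4h, cough.
[3] (3) [IF admit and culture_positive THEN discharge_ok]; (4) [IF start_antiviral and admit THEN cond_2]; (5) [IF admit and cough THEN notify_public_health]. ⇒ new: discharge_ok, cond_2, notify_public_health.
discharge_ok first appears in round 3.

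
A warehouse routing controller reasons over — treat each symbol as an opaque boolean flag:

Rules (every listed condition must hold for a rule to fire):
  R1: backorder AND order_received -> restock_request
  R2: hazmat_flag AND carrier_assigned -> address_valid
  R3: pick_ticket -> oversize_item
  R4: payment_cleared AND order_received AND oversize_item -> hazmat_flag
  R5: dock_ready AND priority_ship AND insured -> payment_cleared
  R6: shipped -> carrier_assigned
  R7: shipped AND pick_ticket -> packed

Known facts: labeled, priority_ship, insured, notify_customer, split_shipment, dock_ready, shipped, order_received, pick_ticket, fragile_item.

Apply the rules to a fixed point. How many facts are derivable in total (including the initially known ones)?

[1] R3 [pick_ticket -> oversize_item]; R5 [dock_ready AND priority_ship AND insured -> payment_cleared]; R6 [shipped -> carrier_assigned]; R7 [shipped AND pick_ticket -> packed]. ⇒ new: oversize_item, payment_cleared, carrier_assigned, packed.
[2] R4 [payment_cleared AND order_received AND oversize_item -> hazmat_flag]. ⇒ new: hazmat_flag.
[3] R2 [hazmat_flag AND carrier_assigned -> address_valid]. ⇒ new: address_valid.
Closure: {address_valid, carrier_assigned, dock_ready, fragile_item, hazmat_flag, insured, labeled, notify_customer, order_received, oversize_item, packed, payment_cleared, pick_ticket, priority_ship, shipped, split_shipment} — 16 facts.

16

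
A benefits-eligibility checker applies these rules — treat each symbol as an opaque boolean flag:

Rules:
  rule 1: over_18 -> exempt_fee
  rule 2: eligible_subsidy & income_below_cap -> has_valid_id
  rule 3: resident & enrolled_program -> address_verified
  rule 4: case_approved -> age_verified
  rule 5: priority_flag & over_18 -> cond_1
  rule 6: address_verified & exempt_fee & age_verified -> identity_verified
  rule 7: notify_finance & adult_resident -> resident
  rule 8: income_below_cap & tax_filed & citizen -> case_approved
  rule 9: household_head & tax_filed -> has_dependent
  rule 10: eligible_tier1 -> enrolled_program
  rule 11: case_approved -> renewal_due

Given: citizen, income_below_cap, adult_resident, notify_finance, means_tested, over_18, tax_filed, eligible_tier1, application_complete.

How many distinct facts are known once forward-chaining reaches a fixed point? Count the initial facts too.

17

Round 1 fires rule 1, rule 7, rule 8, rule 10, giving exempt_fee, resident, case_approved, enrolled_program.
Round 2 fires rule 3, rule 4, rule 11, giving address_verified, age_verified, renewal_due.
Round 3 fires rule 6, giving identity_verified.
Closure: {address_verified, adult_resident, age_verified, application_complete, case_approved, citizen, eligible_tier1, enrolled_program, exempt_fee, identity_verified, income_below_cap, means_tested, notify_finance, over_18, renewal_due, resident, tax_filed} — 17 facts.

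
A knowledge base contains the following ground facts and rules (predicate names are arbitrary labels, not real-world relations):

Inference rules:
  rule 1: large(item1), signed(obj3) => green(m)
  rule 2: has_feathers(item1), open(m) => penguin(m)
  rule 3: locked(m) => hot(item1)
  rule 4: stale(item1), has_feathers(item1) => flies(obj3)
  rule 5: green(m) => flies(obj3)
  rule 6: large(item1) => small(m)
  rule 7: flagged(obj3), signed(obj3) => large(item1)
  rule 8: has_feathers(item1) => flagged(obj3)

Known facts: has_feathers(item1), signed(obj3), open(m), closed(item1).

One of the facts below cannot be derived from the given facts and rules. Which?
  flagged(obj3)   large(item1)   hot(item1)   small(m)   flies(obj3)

Round 1: rule 2 [has_feathers(item1), open(m) => penguin(m)]; rule 8 [has_feathers(item1) => flagged(obj3)]. New: penguin(m), flagged(obj3).
Round 2: rule 7 [flagged(obj3), signed(obj3) => large(item1)]. New: large(item1).
Round 3: rule 1 [large(item1), signed(obj3) => green(m)]; rule 6 [large(item1) => small(m)]. New: green(m), small(m).
Round 4: rule 5 [green(m) => flies(obj3)]. New: flies(obj3).
Derived: small(m) (round 3), flies(obj3) (round 4), flagged(obj3) (round 1), large(item1) (round 2). hot(item1) never appears in any round.

hot(item1)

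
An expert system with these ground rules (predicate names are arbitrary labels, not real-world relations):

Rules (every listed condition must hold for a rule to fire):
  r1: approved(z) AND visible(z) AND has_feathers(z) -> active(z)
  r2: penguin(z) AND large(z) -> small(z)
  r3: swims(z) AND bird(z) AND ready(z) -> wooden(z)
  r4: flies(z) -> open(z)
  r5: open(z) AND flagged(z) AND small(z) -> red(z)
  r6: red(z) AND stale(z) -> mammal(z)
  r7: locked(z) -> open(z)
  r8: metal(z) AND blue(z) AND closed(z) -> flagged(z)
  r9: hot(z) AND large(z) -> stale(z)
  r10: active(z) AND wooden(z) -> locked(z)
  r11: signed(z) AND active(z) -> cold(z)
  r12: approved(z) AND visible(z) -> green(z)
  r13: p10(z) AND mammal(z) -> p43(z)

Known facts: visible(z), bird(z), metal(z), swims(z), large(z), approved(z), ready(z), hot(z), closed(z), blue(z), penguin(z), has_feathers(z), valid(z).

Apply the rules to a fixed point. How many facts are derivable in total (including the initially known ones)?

23

[1] r1 [approved(z) AND visible(z) AND has_feathers(z) -> active(z)]; r2 [penguin(z) AND large(z) -> small(z)]; r3 [swims(z) AND bird(z) AND ready(z) -> wooden(z)]; r8 [metal(z) AND blue(z) AND closed(z) -> flagged(z)]; r9 [hot(z) AND large(z) -> stale(z)]; r12 [approved(z) AND visible(z) -> green(z)]. ⇒ new: active(z), small(z), wooden(z), flagged(z), stale(z), green(z).
[2] r10 [active(z) AND wooden(z) -> locked(z)]. ⇒ new: locked(z).
[3] r7 [locked(z) -> open(z)]. ⇒ new: open(z).
[4] r5 [open(z) AND flagged(z) AND small(z) -> red(z)]. ⇒ new: red(z).
[5] r6 [red(z) AND stale(z) -> mammal(z)]. ⇒ new: mammal(z).
Closure: {active(z), approved(z), bird(z), blue(z), closed(z), flagged(z), green(z), has_feathers(z), hot(z), large(z), locked(z), mammal(z), metal(z), open(z), penguin(z), ready(z), red(z), small(z), stale(z), swims(z), valid(z), visible(z), wooden(z)} — 23 facts.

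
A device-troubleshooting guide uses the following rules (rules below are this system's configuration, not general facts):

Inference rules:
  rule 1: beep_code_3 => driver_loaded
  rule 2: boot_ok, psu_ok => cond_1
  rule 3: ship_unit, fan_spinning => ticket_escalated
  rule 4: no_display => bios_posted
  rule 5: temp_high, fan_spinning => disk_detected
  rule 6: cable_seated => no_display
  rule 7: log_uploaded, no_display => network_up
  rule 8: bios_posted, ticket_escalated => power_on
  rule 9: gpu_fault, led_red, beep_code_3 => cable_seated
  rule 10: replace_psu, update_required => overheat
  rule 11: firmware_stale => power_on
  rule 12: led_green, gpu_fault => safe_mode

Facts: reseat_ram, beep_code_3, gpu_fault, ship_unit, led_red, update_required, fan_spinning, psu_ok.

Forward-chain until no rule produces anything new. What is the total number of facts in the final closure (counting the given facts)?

Round 1 fires rule 1, rule 3, rule 9, giving driver_loaded, ticket_escalated, cable_seated.
Round 2 fires rule 6, giving no_display.
Round 3 fires rule 4, giving bios_posted.
Round 4 fires rule 8, giving power_on.
Closure: {beep_code_3, bios_posted, cable_seated, driver_loaded, fan_spinning, gpu_fault, led_red, no_display, power_on, psu_ok, reseat_ram, ship_unit, ticket_escalated, update_required} — 14 facts.

14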